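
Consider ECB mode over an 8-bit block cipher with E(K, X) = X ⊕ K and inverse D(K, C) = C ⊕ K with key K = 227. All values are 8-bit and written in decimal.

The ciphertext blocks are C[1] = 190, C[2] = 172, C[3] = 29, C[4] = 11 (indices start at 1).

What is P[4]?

P[4] = 232

ECB decryption: P_i = D(K, C_i).
P[4]: D(K, 11) = 232.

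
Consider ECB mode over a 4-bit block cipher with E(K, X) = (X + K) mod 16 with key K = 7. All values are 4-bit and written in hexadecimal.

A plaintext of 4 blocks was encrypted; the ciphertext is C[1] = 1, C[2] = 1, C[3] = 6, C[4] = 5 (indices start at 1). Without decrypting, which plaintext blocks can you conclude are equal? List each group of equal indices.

P[1] = P[2]

ECB encrypts each block independently with the same key, so equal ciphertext blocks imply equal plaintext blocks.
C[1] = C[2] = 1, so P[1] = P[2].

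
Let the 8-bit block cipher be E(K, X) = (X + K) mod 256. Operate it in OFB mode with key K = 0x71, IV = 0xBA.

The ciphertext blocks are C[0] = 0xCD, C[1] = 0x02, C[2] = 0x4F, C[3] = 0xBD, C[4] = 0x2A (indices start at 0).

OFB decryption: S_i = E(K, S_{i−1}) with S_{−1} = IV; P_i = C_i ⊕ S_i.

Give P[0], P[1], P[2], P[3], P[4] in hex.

P[0]: S = E(K, 0xBA) = 0x2B; 0xCD ⊕ 0x2B = 0xE6.
P[1]: S = E(K, 0x2B) = 0x9C; 0x02 ⊕ 0x9C = 0x9E.
P[2]: S = E(K, 0x9C) = 0x0D; 0x4F ⊕ 0x0D = 0x42.
P[3]: S = E(K, 0x0D) = 0x7E; 0xBD ⊕ 0x7E = 0xC3.
P[4]: S = E(K, 0x7E) = 0xEF; 0x2A ⊕ 0xEF = 0xC5.

P[0] = 0xE6, P[1] = 0x9E, P[2] = 0x42, P[3] = 0xC3, P[4] = 0xC5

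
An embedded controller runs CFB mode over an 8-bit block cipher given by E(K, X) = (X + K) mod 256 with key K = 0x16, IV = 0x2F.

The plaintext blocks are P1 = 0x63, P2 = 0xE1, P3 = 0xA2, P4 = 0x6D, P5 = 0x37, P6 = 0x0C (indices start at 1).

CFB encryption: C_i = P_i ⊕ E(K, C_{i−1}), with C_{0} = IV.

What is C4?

C1: E(K, 0x2F) = 0x45; 0x63 ⊕ 0x45 = 0x26.
C2: E(K, 0x26) = 0x3C; 0xE1 ⊕ 0x3C = 0xDD.
C3: E(K, 0xDD) = 0xF3; 0xA2 ⊕ 0xF3 = 0x51.
C4: E(K, 0x51) = 0x67; 0x6D ⊕ 0x67 = 0x0A.

C4 = 0x0A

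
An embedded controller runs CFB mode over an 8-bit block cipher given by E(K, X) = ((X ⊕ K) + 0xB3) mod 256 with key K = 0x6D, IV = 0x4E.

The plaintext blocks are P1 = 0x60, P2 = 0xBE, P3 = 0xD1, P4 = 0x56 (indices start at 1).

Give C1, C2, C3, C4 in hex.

CFB encryption: C_i = P_i ⊕ E(K, C_{i−1}), with C_{0} = IV.
C1: E(K, 0x4E) = 0xD6; 0x60 ⊕ 0xD6 = 0xB6.
C2: E(K, 0xB6) = 0x8E; 0xBE ⊕ 0x8E = 0x30.
C3: E(K, 0x30) = 0x10; 0xD1 ⊕ 0x10 = 0xC1.
C4: E(K, 0xC1) = 0x5F; 0x56 ⊕ 0x5F = 0x09.

C1 = 0xB6, C2 = 0x30, C3 = 0xC1, C4 = 0x09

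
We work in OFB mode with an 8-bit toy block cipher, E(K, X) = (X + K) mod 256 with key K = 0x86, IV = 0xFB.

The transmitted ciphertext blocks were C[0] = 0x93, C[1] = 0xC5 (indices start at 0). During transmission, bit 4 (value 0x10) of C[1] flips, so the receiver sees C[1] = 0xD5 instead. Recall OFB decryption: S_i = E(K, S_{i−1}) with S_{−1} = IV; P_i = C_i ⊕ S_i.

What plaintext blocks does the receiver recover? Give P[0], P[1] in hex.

Only C[1] changed, to 0xD5. In OFB, a change in C_i flips the same bit in P_i only; the keystream is unaffected. Decrypting the received ciphertext:
P[0]: S = E(K, 0xFB) = 0x81; 0x93 ⊕ 0x81 = 0x12.
P[1]: S = E(K, 0x81) = 0x07; 0xD5 ⊕ 0x07 = 0xD2.
Blocks that differ from the original plaintext: P[1].

P[0] = 0x12, P[1] = 0xD2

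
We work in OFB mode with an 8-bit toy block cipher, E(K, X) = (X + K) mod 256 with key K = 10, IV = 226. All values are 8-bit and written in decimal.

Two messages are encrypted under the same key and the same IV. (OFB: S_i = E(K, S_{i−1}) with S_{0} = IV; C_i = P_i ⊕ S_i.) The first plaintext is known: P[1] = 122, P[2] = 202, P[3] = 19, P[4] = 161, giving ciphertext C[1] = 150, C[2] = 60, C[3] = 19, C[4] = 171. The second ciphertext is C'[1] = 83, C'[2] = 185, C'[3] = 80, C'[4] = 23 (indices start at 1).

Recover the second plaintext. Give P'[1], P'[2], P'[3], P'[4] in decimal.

P'[1] = 191, P'[2] = 79, P'[3] = 80, P'[4] = 29

In OFB with a reused IV, both messages share the same keystream S_i, so C_i ⊕ C'_i = P_i ⊕ P'_i and thus P'_i = P_i ⊕ C_i ⊕ C'_i.
P'[1]: 122 ⊕ 150 ⊕ 83 = 191.
P'[2]: 202 ⊕ 60 ⊕ 185 = 79.
P'[3]: 19 ⊕ 19 ⊕ 80 = 80.
P'[4]: 161 ⊕ 171 ⊕ 23 = 29.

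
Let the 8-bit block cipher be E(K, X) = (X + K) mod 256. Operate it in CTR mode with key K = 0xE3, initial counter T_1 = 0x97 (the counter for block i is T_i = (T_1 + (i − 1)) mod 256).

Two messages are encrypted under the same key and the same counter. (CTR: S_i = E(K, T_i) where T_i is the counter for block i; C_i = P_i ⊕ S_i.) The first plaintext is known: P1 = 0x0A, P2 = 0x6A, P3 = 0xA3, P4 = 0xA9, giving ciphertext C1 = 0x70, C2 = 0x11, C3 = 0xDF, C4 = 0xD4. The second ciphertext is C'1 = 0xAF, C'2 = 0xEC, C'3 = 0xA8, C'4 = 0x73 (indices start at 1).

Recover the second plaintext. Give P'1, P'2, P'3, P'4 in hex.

P'1 = 0xD5, P'2 = 0x97, P'3 = 0xD4, P'4 = 0x0E

In CTR with a reused counter, both messages share the same keystream S_i, so C_i ⊕ C'_i = P_i ⊕ P'_i and thus P'_i = P_i ⊕ C_i ⊕ C'_i.
P'1: 0x0A ⊕ 0x70 ⊕ 0xAF = 0xD5.
P'2: 0x6A ⊕ 0x11 ⊕ 0xEC = 0x97.
P'3: 0xA3 ⊕ 0xDF ⊕ 0xA8 = 0xD4.
P'4: 0xA9 ⊕ 0xD4 ⊕ 0x73 = 0x0E.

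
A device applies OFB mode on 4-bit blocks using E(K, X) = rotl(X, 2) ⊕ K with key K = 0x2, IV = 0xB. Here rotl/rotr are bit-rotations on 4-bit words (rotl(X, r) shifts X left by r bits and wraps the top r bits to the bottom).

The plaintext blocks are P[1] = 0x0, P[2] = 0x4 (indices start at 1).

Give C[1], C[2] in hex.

C[1] = 0xC, C[2] = 0x5

OFB encryption: S_i = E(K, S_{i−1}) with S_{0} = IV; C_i = P_i ⊕ S_i.
C[1]: S = E(K, 0xB) = 0xC; 0x0 ⊕ 0xC = 0xC.
C[2]: S = E(K, 0xC) = 0x1; 0x4 ⊕ 0x1 = 0x5.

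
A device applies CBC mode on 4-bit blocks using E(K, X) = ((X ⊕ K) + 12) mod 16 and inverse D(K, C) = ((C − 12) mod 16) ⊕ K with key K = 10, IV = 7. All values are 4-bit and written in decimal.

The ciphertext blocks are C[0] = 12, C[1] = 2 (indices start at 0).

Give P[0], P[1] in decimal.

P[0] = 13, P[1] = 0

CBC decryption: P_i = D(K, C_i) ⊕ C_{i−1}, with C_{−1} = IV.
P[0]: D(K, 12) = 10; 10 ⊕ 7 = 13.
P[1]: D(K, 2) = 12; 12 ⊕ 12 = 0.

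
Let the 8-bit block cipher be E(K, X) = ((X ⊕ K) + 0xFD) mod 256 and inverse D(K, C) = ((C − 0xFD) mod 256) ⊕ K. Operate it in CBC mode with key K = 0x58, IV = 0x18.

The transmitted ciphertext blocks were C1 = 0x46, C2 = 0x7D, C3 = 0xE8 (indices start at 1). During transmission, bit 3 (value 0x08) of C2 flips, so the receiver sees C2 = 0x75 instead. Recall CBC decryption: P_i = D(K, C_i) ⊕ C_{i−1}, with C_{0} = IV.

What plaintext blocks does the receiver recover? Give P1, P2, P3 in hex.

Only C2 changed, to 0x75. In CBC, a change in C_i garbles P_i and flips the same bit in P_{i+1}. Decrypting the received ciphertext:
P1: D(K, 0x46) = 0x11; 0x11 ⊕ 0x18 = 0x09.
P2: D(K, 0x75) = 0x20; 0x20 ⊕ 0x46 = 0x66.
P3: D(K, 0xE8) = 0xB3; 0xB3 ⊕ 0x75 = 0xC6.
Blocks that differ from the original plaintext: P2, P3.

P1 = 0x09, P2 = 0x66, P3 = 0xC6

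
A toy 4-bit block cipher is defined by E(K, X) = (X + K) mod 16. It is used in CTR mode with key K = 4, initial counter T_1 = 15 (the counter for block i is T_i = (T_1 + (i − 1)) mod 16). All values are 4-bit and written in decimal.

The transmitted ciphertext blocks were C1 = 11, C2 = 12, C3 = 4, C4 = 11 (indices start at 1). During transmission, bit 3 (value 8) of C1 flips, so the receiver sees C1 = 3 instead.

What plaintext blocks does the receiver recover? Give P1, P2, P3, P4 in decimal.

P1 = 0, P2 = 8, P3 = 1, P4 = 13

CTR decryption: S_i = E(K, T_i) where T_i is the counter for block i; P_i = C_i ⊕ S_i.
Only C1 changed, to 3. In CTR, a change in C_i flips the same bit in P_i only; the keystream is unaffected. Decrypting the received ciphertext:
P1: T = 15, S = E(K, T) = 3; 3 ⊕ 3 = 0.
P2: T = 0, S = E(K, T) = 4; 12 ⊕ 4 = 8.
P3: T = 1, S = E(K, T) = 5; 4 ⊕ 5 = 1.
P4: T = 2, S = E(K, T) = 6; 11 ⊕ 6 = 13.
Blocks that differ from the original plaintext: P1.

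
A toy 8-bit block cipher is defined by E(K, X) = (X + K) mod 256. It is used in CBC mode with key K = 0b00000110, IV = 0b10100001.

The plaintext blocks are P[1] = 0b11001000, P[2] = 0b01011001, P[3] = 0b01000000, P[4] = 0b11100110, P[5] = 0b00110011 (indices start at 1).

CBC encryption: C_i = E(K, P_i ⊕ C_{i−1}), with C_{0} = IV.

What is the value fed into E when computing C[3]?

0b01111100

C[1]: P[1] ⊕ 0b10100001 = 0b01101001; E(K, 0b01101001) = 0b01101111.
C[2]: P[2] ⊕ 0b01101111 = 0b00110110; E(K, 0b00110110) = 0b00111100.
C[3]: P[3] ⊕ 0b00111100 = 0b01111100; E(K, 0b01111100) = 0b10000010.
So the input to E for block [3] is 0b01111100.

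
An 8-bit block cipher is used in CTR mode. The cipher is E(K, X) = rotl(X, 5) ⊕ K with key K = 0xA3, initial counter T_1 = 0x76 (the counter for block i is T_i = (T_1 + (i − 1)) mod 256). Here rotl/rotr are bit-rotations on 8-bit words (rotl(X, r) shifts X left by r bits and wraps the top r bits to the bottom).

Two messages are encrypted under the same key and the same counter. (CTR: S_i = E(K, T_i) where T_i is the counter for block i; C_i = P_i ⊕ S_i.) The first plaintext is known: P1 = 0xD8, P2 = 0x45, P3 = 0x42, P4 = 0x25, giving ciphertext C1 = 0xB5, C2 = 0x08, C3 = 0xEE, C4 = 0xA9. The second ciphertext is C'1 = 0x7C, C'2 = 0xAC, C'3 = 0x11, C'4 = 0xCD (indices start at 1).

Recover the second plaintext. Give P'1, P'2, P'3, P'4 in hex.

In CTR with a reused counter, both messages share the same keystream S_i, so C_i ⊕ C'_i = P_i ⊕ P'_i and thus P'_i = P_i ⊕ C_i ⊕ C'_i.
P'1: 0xD8 ⊕ 0xB5 ⊕ 0x7C = 0x11.
P'2: 0x45 ⊕ 0x08 ⊕ 0xAC = 0xE1.
P'3: 0x42 ⊕ 0xEE ⊕ 0x11 = 0xBD.
P'4: 0x25 ⊕ 0xA9 ⊕ 0xCD = 0x41.

P'1 = 0x11, P'2 = 0xE1, P'3 = 0xBD, P'4 = 0x41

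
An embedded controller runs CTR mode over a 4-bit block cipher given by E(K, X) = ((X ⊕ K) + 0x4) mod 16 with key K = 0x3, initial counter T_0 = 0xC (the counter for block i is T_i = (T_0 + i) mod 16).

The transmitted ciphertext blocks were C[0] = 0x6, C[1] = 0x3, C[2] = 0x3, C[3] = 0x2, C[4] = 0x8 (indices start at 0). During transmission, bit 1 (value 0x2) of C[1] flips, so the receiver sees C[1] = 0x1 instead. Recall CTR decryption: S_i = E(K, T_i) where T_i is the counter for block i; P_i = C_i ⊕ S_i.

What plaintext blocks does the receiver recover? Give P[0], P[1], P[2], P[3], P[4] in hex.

P[0] = 0x5, P[1] = 0x3, P[2] = 0x2, P[3] = 0x2, P[4] = 0xF

Only C[1] changed, to 0x1. In CTR, a change in C_i flips the same bit in P_i only; the keystream is unaffected. Decrypting the received ciphertext:
P[0]: T = 0xC, S = E(K, T) = 0x3; 0x6 ⊕ 0x3 = 0x5.
P[1]: T = 0xD, S = E(K, T) = 0x2; 0x1 ⊕ 0x2 = 0x3.
P[2]: T = 0xE, S = E(K, T) = 0x1; 0x3 ⊕ 0x1 = 0x2.
P[3]: T = 0xF, S = E(K, T) = 0x0; 0x2 ⊕ 0x0 = 0x2.
P[4]: T = 0x0, S = E(K, T) = 0x7; 0x8 ⊕ 0x7 = 0xF.
Blocks that differ from the original plaintext: P[1].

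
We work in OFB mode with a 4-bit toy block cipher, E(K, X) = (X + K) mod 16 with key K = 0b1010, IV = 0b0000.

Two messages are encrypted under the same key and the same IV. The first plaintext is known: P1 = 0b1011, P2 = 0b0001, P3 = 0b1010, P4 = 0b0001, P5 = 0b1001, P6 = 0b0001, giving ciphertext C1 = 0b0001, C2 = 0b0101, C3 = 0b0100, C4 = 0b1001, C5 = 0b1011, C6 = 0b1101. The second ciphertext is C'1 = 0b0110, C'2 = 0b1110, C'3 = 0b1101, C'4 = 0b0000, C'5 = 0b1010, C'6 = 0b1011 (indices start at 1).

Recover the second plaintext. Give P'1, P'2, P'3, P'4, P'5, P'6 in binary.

P'1 = 0b1100, P'2 = 0b1010, P'3 = 0b0011, P'4 = 0b1000, P'5 = 0b1000, P'6 = 0b0111

In OFB with a reused IV, both messages share the same keystream S_i, so C_i ⊕ C'_i = P_i ⊕ P'_i and thus P'_i = P_i ⊕ C_i ⊕ C'_i.
P'1: 0b1011 ⊕ 0b0001 ⊕ 0b0110 = 0b1100.
P'2: 0b0001 ⊕ 0b0101 ⊕ 0b1110 = 0b1010.
P'3: 0b1010 ⊕ 0b0100 ⊕ 0b1101 = 0b0011.
P'4: 0b0001 ⊕ 0b1001 ⊕ 0b0000 = 0b1000.
P'5: 0b1001 ⊕ 0b1011 ⊕ 0b1010 = 0b1000.
P'6: 0b0001 ⊕ 0b1101 ⊕ 0b1011 = 0b0111.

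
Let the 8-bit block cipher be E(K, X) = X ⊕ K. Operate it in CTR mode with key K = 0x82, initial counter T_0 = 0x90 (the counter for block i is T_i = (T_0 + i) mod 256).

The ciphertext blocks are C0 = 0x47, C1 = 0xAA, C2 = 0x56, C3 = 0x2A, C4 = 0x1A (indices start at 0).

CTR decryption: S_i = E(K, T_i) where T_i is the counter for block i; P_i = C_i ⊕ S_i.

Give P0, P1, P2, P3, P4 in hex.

P0 = 0x55, P1 = 0xB9, P2 = 0x46, P3 = 0x3B, P4 = 0x0C

P0: T = 0x90, S = E(K, T) = 0x12; 0x47 ⊕ 0x12 = 0x55.
P1: T = 0x91, S = E(K, T) = 0x13; 0xAA ⊕ 0x13 = 0xB9.
P2: T = 0x92, S = E(K, T) = 0x10; 0x56 ⊕ 0x10 = 0x46.
P3: T = 0x93, S = E(K, T) = 0x11; 0x2A ⊕ 0x11 = 0x3B.
P4: T = 0x94, S = E(K, T) = 0x16; 0x1A ⊕ 0x16 = 0x0C.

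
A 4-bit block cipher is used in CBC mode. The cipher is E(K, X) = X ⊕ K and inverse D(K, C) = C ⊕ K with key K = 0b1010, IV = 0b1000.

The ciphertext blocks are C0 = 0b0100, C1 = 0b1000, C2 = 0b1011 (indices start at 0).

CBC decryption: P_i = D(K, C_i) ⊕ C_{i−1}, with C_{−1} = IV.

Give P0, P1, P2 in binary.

P0 = 0b0110, P1 = 0b0110, P2 = 0b1001

P0: D(K, 0b0100) = 0b1110; 0b1110 ⊕ 0b1000 = 0b0110.
P1: D(K, 0b1000) = 0b0010; 0b0010 ⊕ 0b0100 = 0b0110.
P2: D(K, 0b1011) = 0b0001; 0b0001 ⊕ 0b1000 = 0b1001.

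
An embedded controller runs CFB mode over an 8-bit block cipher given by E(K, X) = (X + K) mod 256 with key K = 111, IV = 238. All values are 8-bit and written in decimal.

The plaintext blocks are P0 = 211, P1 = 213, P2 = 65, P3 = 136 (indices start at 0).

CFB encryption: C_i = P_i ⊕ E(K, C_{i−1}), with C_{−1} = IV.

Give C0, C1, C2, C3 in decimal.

C0 = 142, C1 = 40, C2 = 214, C3 = 205

C0: E(K, 238) = 93; 211 ⊕ 93 = 142.
C1: E(K, 142) = 253; 213 ⊕ 253 = 40.
C2: E(K, 40) = 151; 65 ⊕ 151 = 214.
C3: E(K, 214) = 69; 136 ⊕ 69 = 205.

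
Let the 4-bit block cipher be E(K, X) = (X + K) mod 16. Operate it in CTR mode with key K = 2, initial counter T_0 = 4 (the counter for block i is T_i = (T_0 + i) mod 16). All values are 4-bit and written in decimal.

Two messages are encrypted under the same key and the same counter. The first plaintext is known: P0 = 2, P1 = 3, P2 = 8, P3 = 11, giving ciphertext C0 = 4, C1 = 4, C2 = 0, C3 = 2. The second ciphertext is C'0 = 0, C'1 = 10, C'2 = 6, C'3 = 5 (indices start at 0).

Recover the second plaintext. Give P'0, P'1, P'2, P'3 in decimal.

In CTR with a reused counter, both messages share the same keystream S_i, so C_i ⊕ C'_i = P_i ⊕ P'_i and thus P'_i = P_i ⊕ C_i ⊕ C'_i.
P'0: 2 ⊕ 4 ⊕ 0 = 6.
P'1: 3 ⊕ 4 ⊕ 10 = 13.
P'2: 8 ⊕ 0 ⊕ 6 = 14.
P'3: 11 ⊕ 2 ⊕ 5 = 12.

P'0 = 6, P'1 = 13, P'2 = 14, P'3 = 12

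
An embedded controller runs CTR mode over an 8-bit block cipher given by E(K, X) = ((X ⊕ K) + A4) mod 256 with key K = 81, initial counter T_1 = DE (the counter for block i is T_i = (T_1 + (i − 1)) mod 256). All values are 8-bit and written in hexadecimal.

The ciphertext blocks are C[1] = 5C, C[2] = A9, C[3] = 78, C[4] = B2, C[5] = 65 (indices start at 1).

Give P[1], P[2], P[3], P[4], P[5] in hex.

P[1] = 5F, P[2] = AB, P[3] = 7D, P[4] = B6, P[5] = 62

CTR decryption: S_i = E(K, T_i) where T_i is the counter for block i; P_i = C_i ⊕ S_i.
P[1]: T = DE, S = E(K, T) = 03; 5C ⊕ 03 = 5F.
P[2]: T = DF, S = E(K, T) = 02; A9 ⊕ 02 = AB.
P[3]: T = E0, S = E(K, T) = 05; 78 ⊕ 05 = 7D.
P[4]: T = E1, S = E(K, T) = 04; B2 ⊕ 04 = B6.
P[5]: T = E2, S = E(K, T) = 07; 65 ⊕ 07 = 62.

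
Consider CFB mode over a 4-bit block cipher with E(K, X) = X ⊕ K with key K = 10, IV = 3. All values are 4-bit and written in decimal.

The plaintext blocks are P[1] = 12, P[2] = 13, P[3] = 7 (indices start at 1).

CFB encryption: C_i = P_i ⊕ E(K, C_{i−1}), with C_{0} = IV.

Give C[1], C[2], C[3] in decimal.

C[1] = 5, C[2] = 2, C[3] = 15

C[1]: E(K, 3) = 9; 12 ⊕ 9 = 5.
C[2]: E(K, 5) = 15; 13 ⊕ 15 = 2.
C[3]: E(K, 2) = 8; 7 ⊕ 8 = 15.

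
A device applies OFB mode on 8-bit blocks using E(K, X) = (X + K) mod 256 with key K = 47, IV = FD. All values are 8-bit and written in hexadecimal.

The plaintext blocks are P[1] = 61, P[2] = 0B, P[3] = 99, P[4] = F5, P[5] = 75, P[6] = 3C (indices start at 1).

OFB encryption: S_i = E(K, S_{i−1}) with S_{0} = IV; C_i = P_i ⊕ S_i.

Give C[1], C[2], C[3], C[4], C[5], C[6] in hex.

C[1]: S = E(K, FD) = 44; 61 ⊕ 44 = 25.
C[2]: S = E(K, 44) = 8B; 0B ⊕ 8B = 80.
C[3]: S = E(K, 8B) = D2; 99 ⊕ D2 = 4B.
C[4]: S = E(K, D2) = 19; F5 ⊕ 19 = EC.
C[5]: S = E(K, 19) = 60; 75 ⊕ 60 = 15.
C[6]: S = E(K, 60) = A7; 3C ⊕ A7 = 9B.

C[1] = 25, C[2] = 80, C[3] = 4B, C[4] = EC, C[5] = 15, C[6] = 9B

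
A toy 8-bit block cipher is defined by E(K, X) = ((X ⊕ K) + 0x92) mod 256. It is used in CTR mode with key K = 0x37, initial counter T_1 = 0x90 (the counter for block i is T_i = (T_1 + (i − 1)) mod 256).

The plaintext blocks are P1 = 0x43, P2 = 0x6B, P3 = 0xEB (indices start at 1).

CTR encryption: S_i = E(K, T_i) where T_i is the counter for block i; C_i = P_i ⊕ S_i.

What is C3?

C3 = 0xDC

C1: T = 0x90, S = E(K, T) = 0x39; 0x43 ⊕ 0x39 = 0x7A.
C2: T = 0x91, S = E(K, T) = 0x38; 0x6B ⊕ 0x38 = 0x53.
C3: T = 0x92, S = E(K, T) = 0x37; 0xEB ⊕ 0x37 = 0xDC.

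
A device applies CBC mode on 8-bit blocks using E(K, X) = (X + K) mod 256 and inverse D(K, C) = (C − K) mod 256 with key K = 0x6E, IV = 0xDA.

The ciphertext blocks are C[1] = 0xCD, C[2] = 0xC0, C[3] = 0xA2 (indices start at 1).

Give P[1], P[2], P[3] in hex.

P[1] = 0x85, P[2] = 0x9F, P[3] = 0xF4

CBC decryption: P_i = D(K, C_i) ⊕ C_{i−1}, with C_{0} = IV.
P[1]: D(K, 0xCD) = 0x5F; 0x5F ⊕ 0xDA = 0x85.
P[2]: D(K, 0xC0) = 0x52; 0x52 ⊕ 0xCD = 0x9F.
P[3]: D(K, 0xA2) = 0x34; 0x34 ⊕ 0xC0 = 0xF4.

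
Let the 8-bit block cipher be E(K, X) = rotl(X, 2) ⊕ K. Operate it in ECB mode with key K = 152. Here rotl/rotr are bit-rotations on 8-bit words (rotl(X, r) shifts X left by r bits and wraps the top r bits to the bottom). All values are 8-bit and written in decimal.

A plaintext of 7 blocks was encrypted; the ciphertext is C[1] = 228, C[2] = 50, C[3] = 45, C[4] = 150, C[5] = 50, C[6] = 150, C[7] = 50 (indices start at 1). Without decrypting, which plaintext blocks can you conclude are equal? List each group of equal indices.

ECB encrypts each block independently with the same key, so equal ciphertext blocks imply equal plaintext blocks.
C[2] = C[5] = C[7] = 50, so P[2] = P[5] = P[7].
C[4] = C[6] = 150, so P[4] = P[6].

P[2] = P[5] = P[7]; P[4] = P[6]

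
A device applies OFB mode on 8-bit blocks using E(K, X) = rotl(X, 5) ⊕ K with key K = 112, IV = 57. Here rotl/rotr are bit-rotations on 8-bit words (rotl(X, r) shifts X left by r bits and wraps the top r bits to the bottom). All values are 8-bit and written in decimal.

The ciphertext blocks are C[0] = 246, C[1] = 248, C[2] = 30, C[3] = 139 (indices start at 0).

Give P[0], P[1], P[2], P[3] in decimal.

OFB decryption: S_i = E(K, S_{i−1}) with S_{−1} = IV; P_i = C_i ⊕ S_i.
P[0]: S = E(K, 57) = 87; 246 ⊕ 87 = 161.
P[1]: S = E(K, 87) = 154; 248 ⊕ 154 = 98.
P[2]: S = E(K, 154) = 35; 30 ⊕ 35 = 61.
P[3]: S = E(K, 35) = 20; 139 ⊕ 20 = 159.

P[0] = 161, P[1] = 98, P[2] = 61, P[3] = 159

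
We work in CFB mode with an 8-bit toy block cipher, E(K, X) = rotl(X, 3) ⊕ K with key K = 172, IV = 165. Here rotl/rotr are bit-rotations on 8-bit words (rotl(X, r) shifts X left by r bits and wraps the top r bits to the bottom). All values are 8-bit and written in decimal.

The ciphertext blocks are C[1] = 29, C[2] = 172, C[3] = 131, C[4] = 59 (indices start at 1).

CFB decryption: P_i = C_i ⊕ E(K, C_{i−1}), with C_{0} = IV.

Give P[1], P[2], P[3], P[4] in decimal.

P[1]: E(K, 165) = 129; 29 ⊕ 129 = 156.
P[2]: E(K, 29) = 68; 172 ⊕ 68 = 232.
P[3]: E(K, 172) = 201; 131 ⊕ 201 = 74.
P[4]: E(K, 131) = 176; 59 ⊕ 176 = 139.

P[1] = 156, P[2] = 232, P[3] = 74, P[4] = 139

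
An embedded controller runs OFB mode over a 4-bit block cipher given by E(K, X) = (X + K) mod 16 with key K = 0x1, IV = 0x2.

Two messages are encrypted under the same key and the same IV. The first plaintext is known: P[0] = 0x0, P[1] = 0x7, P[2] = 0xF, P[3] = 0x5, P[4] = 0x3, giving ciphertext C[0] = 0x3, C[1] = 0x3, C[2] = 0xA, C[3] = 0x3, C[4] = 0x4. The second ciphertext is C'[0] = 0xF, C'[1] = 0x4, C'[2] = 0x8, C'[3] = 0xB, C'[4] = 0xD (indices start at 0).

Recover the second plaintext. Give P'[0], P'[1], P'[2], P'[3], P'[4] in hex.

In OFB with a reused IV, both messages share the same keystream S_i, so C_i ⊕ C'_i = P_i ⊕ P'_i and thus P'_i = P_i ⊕ C_i ⊕ C'_i.
P'[0]: 0x0 ⊕ 0x3 ⊕ 0xF = 0xC.
P'[1]: 0x7 ⊕ 0x3 ⊕ 0x4 = 0x0.
P'[2]: 0xF ⊕ 0xA ⊕ 0x8 = 0xD.
P'[3]: 0x5 ⊕ 0x3 ⊕ 0xB = 0xD.
P'[4]: 0x3 ⊕ 0x4 ⊕ 0xD = 0xA.

P'[0] = 0xC, P'[1] = 0x0, P'[2] = 0xD, P'[3] = 0xD, P'[4] = 0xA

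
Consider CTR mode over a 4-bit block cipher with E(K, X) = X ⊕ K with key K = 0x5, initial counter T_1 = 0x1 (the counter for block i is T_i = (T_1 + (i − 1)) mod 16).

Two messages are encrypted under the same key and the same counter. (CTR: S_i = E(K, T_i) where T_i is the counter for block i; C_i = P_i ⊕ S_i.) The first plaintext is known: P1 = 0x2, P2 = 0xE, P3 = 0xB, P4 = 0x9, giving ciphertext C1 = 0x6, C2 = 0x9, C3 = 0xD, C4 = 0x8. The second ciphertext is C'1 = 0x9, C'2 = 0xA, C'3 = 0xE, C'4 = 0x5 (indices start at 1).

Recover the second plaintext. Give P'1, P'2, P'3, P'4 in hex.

P'1 = 0xD, P'2 = 0xD, P'3 = 0x8, P'4 = 0x4

In CTR with a reused counter, both messages share the same keystream S_i, so C_i ⊕ C'_i = P_i ⊕ P'_i and thus P'_i = P_i ⊕ C_i ⊕ C'_i.
P'1: 0x2 ⊕ 0x6 ⊕ 0x9 = 0xD.
P'2: 0xE ⊕ 0x9 ⊕ 0xA = 0xD.
P'3: 0xB ⊕ 0xD ⊕ 0xE = 0x8.
P'4: 0x9 ⊕ 0x8 ⊕ 0x5 = 0x4.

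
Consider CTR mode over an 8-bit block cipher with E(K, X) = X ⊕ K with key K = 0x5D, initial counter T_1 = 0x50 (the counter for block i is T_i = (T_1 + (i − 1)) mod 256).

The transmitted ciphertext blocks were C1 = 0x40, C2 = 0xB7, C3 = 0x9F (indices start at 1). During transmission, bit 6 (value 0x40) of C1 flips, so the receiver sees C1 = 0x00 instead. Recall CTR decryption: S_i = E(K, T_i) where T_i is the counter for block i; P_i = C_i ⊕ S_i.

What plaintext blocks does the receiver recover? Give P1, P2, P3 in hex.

Only C1 changed, to 0x00. In CTR, a change in C_i flips the same bit in P_i only; the keystream is unaffected. Decrypting the received ciphertext:
P1: T = 0x50, S = E(K, T) = 0x0D; 0x00 ⊕ 0x0D = 0x0D.
P2: T = 0x51, S = E(K, T) = 0x0C; 0xB7 ⊕ 0x0C = 0xBB.
P3: T = 0x52, S = E(K, T) = 0x0F; 0x9F ⊕ 0x0F = 0x90.
Blocks that differ from the original plaintext: P1.

P1 = 0x0D, P2 = 0xBB, P3 = 0x90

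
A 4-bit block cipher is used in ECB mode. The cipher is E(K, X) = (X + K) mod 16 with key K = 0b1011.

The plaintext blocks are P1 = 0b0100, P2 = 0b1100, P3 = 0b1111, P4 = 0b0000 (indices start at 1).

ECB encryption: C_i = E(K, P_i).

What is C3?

C3 = 0b1010

C3: E(K, 0b1111) = 0b1010.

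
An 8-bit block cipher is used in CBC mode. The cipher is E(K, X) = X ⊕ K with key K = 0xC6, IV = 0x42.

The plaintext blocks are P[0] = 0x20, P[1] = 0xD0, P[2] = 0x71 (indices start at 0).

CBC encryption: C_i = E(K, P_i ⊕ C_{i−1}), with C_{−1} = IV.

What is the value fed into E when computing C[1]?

0x74

C[0]: P[0] ⊕ 0x42 = 0x62; E(K, 0x62) = 0xA4.
C[1]: P[1] ⊕ 0xA4 = 0x74; E(K, 0x74) = 0xB2.
So the input to E for block [1] is 0x74.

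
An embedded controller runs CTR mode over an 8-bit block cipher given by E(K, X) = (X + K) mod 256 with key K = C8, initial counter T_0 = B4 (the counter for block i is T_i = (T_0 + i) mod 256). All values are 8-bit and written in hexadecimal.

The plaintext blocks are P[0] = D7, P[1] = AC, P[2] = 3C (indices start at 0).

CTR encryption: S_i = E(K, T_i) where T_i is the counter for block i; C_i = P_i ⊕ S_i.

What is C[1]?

C[1] = D1

C[0]: T = B4, S = E(K, T) = 7C; D7 ⊕ 7C = AB.
C[1]: T = B5, S = E(K, T) = 7D; AC ⊕ 7D = D1.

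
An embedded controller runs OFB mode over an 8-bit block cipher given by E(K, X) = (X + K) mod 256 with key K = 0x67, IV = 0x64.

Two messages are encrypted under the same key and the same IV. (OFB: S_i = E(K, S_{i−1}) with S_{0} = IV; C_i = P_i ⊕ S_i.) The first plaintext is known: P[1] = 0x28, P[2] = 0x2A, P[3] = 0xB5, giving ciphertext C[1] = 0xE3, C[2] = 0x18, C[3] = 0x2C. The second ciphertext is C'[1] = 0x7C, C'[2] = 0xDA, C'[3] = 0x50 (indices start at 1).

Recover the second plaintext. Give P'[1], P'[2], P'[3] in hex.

P'[1] = 0xB7, P'[2] = 0xE8, P'[3] = 0xC9

In OFB with a reused IV, both messages share the same keystream S_i, so C_i ⊕ C'_i = P_i ⊕ P'_i and thus P'_i = P_i ⊕ C_i ⊕ C'_i.
P'[1]: 0x28 ⊕ 0xE3 ⊕ 0x7C = 0xB7.
P'[2]: 0x2A ⊕ 0x18 ⊕ 0xDA = 0xE8.
P'[3]: 0xB5 ⊕ 0x2C ⊕ 0x50 = 0xC9.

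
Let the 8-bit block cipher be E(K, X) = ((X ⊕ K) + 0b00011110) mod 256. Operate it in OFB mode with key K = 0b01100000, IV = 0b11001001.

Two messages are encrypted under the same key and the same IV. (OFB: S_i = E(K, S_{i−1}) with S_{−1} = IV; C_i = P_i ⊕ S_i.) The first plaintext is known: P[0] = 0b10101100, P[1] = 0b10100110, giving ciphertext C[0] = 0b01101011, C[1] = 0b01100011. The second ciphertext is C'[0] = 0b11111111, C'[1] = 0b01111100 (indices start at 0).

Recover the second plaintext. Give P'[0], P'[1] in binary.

In OFB with a reused IV, both messages share the same keystream S_i, so C_i ⊕ C'_i = P_i ⊕ P'_i and thus P'_i = P_i ⊕ C_i ⊕ C'_i.
P'[0]: 0b10101100 ⊕ 0b01101011 ⊕ 0b11111111 = 0b00111000.
P'[1]: 0b10100110 ⊕ 0b01100011 ⊕ 0b01111100 = 0b10111001.

P'[0] = 0b00111000, P'[1] = 0b10111001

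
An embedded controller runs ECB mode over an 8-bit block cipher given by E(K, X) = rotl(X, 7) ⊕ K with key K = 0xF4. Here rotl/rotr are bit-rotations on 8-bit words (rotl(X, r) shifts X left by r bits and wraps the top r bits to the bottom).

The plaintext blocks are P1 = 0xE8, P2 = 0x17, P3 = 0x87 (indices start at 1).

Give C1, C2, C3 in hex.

ECB encryption: C_i = E(K, P_i).
C1: E(K, 0xE8) = 0x80.
C2: E(K, 0x17) = 0x7F.
C3: E(K, 0x87) = 0x37.

C1 = 0x80, C2 = 0x7F, C3 = 0x37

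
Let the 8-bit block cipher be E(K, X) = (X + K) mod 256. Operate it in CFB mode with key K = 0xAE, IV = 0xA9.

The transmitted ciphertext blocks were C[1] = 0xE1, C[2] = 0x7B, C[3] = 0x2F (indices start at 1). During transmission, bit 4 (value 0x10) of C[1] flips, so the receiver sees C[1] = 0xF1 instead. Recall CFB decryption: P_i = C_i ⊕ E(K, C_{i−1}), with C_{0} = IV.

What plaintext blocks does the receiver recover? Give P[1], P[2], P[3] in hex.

P[1] = 0xA6, P[2] = 0xE4, P[3] = 0x06

Only C[1] changed, to 0xF1. In CFB, a change in C_i flips the same bit in P_i and garbles P_{i+1}. Decrypting the received ciphertext:
P[1]: E(K, 0xA9) = 0x57; 0xF1 ⊕ 0x57 = 0xA6.
P[2]: E(K, 0xF1) = 0x9F; 0x7B ⊕ 0x9F = 0xE4.
P[3]: E(K, 0x7B) = 0x29; 0x2F ⊕ 0x29 = 0x06.
Blocks that differ from the original plaintext: P[1], P[2].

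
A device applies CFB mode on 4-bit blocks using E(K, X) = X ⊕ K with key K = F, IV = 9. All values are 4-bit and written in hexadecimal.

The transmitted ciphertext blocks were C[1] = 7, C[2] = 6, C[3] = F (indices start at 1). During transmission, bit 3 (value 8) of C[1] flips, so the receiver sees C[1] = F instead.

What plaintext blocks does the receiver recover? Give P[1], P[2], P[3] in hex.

P[1] = 9, P[2] = 6, P[3] = 6

CFB decryption: P_i = C_i ⊕ E(K, C_{i−1}), with C_{0} = IV.
Only C[1] changed, to F. In CFB, a change in C_i flips the same bit in P_i and garbles P_{i+1}. Decrypting the received ciphertext:
P[1]: E(K, 9) = 6; F ⊕ 6 = 9.
P[2]: E(K, F) = 0; 6 ⊕ 0 = 6.
P[3]: E(K, 6) = 9; F ⊕ 9 = 6.
Blocks that differ from the original plaintext: P[1], P[2].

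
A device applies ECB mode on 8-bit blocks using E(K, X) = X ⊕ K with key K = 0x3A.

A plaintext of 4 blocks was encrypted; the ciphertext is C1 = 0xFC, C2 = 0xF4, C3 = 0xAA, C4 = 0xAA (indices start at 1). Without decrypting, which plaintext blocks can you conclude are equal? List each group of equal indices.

P3 = P4

ECB encrypts each block independently with the same key, so equal ciphertext blocks imply equal plaintext blocks.
C3 = C4 = 0xAA, so P3 = P4.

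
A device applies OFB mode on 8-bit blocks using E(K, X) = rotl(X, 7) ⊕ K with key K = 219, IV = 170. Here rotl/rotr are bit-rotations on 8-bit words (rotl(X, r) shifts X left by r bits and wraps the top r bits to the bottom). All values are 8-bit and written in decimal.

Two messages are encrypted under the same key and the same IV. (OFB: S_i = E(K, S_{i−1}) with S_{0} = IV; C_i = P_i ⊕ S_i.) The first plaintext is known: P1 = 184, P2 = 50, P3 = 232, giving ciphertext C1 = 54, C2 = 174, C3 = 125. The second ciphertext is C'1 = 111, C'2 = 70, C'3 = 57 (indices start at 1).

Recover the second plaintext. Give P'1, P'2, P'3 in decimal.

P'1 = 225, P'2 = 218, P'3 = 172

In OFB with a reused IV, both messages share the same keystream S_i, so C_i ⊕ C'_i = P_i ⊕ P'_i and thus P'_i = P_i ⊕ C_i ⊕ C'_i.
P'1: 184 ⊕ 54 ⊕ 111 = 225.
P'2: 50 ⊕ 174 ⊕ 70 = 218.
P'3: 232 ⊕ 125 ⊕ 57 = 172.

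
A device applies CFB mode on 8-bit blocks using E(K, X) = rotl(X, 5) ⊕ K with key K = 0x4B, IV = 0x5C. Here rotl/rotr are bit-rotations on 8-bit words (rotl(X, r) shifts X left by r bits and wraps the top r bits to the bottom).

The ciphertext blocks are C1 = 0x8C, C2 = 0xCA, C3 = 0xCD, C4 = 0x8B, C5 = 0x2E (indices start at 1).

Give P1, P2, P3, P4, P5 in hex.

P1 = 0x4C, P2 = 0x10, P3 = 0xDF, P4 = 0x79, P5 = 0x14

CFB decryption: P_i = C_i ⊕ E(K, C_{i−1}), with C_{0} = IV.
P1: E(K, 0x5C) = 0xC0; 0x8C ⊕ 0xC0 = 0x4C.
P2: E(K, 0x8C) = 0xDA; 0xCA ⊕ 0xDA = 0x10.
P3: E(K, 0xCA) = 0x12; 0xCD ⊕ 0x12 = 0xDF.
P4: E(K, 0xCD) = 0xF2; 0x8B ⊕ 0xF2 = 0x79.
P5: E(K, 0x8B) = 0x3A; 0x2E ⊕ 0x3A = 0x14.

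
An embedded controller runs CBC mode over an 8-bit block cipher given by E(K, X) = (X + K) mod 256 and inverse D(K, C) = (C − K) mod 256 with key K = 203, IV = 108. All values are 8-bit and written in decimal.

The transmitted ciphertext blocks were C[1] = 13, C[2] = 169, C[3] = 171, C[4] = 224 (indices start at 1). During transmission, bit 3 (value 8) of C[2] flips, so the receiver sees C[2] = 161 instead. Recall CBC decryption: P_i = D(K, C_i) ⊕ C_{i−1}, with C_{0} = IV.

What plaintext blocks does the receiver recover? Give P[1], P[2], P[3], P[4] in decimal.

Only C[2] changed, to 161. In CBC, a change in C_i garbles P_i and flips the same bit in P_{i+1}. Decrypting the received ciphertext:
P[1]: D(K, 13) = 66; 66 ⊕ 108 = 46.
P[2]: D(K, 161) = 214; 214 ⊕ 13 = 219.
P[3]: D(K, 171) = 224; 224 ⊕ 161 = 65.
P[4]: D(K, 224) = 21; 21 ⊕ 171 = 190.
Blocks that differ from the original plaintext: P[2], P[3].

P[1] = 46, P[2] = 219, P[3] = 65, P[4] = 190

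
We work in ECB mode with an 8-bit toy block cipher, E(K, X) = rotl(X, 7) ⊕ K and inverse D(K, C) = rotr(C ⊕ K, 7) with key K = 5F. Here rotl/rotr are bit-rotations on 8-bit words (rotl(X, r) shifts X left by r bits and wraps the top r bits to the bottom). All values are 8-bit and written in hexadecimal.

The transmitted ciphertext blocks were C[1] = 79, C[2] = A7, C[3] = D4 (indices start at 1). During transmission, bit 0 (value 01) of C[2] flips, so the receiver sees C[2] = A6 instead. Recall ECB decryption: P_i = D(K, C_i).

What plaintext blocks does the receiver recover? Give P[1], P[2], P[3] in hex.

P[1] = 4C, P[2] = F3, P[3] = 17

Only C[2] changed, to A6. In ECB, a change in C_i affects only P_i. Decrypting the received ciphertext:
P[1]: D(K, 79) = 4C.
P[2]: D(K, A6) = F3.
P[3]: D(K, D4) = 17.
Blocks that differ from the original plaintext: P[2].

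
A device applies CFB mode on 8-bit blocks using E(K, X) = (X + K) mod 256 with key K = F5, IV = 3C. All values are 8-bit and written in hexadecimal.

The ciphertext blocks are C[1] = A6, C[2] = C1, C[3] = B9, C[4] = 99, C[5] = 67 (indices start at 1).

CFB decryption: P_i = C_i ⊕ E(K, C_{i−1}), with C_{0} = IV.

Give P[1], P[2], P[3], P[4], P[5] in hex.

P[1] = 97, P[2] = 5A, P[3] = 0F, P[4] = 37, P[5] = E9

P[1]: E(K, 3C) = 31; A6 ⊕ 31 = 97.
P[2]: E(K, A6) = 9B; C1 ⊕ 9B = 5A.
P[3]: E(K, C1) = B6; B9 ⊕ B6 = 0F.
P[4]: E(K, B9) = AE; 99 ⊕ AE = 37.
P[5]: E(K, 99) = 8E; 67 ⊕ 8E = E9.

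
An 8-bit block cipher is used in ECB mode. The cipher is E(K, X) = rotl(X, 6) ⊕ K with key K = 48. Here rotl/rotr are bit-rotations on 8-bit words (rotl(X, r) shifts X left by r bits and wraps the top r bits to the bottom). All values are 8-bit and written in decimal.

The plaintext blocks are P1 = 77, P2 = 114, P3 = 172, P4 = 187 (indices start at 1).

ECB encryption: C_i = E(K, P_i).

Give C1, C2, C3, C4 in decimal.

C1: E(K, 77) = 99.
C2: E(K, 114) = 172.
C3: E(K, 172) = 27.
C4: E(K, 187) = 222.

C1 = 99, C2 = 172, C3 = 27, C4 = 222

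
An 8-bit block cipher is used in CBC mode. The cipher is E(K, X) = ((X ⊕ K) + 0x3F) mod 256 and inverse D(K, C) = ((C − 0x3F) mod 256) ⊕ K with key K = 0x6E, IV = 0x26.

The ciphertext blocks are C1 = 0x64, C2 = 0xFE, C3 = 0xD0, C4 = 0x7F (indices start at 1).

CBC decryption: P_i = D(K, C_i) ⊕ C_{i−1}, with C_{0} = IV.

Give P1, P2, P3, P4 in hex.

P1 = 0x6D, P2 = 0xB5, P3 = 0x01, P4 = 0xFE

P1: D(K, 0x64) = 0x4B; 0x4B ⊕ 0x26 = 0x6D.
P2: D(K, 0xFE) = 0xD1; 0xD1 ⊕ 0x64 = 0xB5.
P3: D(K, 0xD0) = 0xFF; 0xFF ⊕ 0xFE = 0x01.
P4: D(K, 0x7F) = 0x2E; 0x2E ⊕ 0xD0 = 0xFE.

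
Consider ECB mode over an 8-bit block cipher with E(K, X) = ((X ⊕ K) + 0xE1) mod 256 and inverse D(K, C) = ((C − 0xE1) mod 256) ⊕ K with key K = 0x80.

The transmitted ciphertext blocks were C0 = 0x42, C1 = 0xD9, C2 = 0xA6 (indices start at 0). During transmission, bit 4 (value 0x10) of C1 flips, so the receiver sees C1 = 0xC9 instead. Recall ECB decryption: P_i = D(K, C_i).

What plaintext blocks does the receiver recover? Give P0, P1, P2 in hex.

Only C1 changed, to 0xC9. In ECB, a change in C_i affects only P_i. Decrypting the received ciphertext:
P0: D(K, 0x42) = 0xE1.
P1: D(K, 0xC9) = 0x68.
P2: D(K, 0xA6) = 0x45.
Blocks that differ from the original plaintext: P1.

P0 = 0xE1, P1 = 0x68, P2 = 0x45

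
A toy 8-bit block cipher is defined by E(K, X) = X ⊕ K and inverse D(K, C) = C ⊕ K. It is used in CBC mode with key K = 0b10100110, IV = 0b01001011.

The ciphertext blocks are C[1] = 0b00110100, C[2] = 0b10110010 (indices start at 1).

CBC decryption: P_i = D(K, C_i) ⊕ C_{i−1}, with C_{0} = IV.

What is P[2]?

P[2]: D(K, 0b10110010) = 0b00010100; 0b00010100 ⊕ 0b00110100 = 0b00100000.

P[2] = 0b00100000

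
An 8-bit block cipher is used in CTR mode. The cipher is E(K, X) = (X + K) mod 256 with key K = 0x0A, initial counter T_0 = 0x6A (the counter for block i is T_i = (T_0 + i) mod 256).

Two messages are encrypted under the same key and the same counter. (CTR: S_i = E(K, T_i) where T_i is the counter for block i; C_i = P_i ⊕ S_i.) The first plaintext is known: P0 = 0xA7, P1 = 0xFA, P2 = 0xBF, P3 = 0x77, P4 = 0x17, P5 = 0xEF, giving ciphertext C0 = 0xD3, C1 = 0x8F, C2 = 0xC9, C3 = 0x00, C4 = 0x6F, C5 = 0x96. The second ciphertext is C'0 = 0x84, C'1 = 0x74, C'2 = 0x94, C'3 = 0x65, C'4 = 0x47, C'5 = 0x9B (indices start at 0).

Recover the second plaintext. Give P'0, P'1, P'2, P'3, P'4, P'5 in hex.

P'0 = 0xF0, P'1 = 0x01, P'2 = 0xE2, P'3 = 0x12, P'4 = 0x3F, P'5 = 0xE2

In CTR with a reused counter, both messages share the same keystream S_i, so C_i ⊕ C'_i = P_i ⊕ P'_i and thus P'_i = P_i ⊕ C_i ⊕ C'_i.
P'0: 0xA7 ⊕ 0xD3 ⊕ 0x84 = 0xF0.
P'1: 0xFA ⊕ 0x8F ⊕ 0x74 = 0x01.
P'2: 0xBF ⊕ 0xC9 ⊕ 0x94 = 0xE2.
P'3: 0x77 ⊕ 0x00 ⊕ 0x65 = 0x12.
P'4: 0x17 ⊕ 0x6F ⊕ 0x47 = 0x3F.
P'5: 0xEF ⊕ 0x96 ⊕ 0x9B = 0xE2.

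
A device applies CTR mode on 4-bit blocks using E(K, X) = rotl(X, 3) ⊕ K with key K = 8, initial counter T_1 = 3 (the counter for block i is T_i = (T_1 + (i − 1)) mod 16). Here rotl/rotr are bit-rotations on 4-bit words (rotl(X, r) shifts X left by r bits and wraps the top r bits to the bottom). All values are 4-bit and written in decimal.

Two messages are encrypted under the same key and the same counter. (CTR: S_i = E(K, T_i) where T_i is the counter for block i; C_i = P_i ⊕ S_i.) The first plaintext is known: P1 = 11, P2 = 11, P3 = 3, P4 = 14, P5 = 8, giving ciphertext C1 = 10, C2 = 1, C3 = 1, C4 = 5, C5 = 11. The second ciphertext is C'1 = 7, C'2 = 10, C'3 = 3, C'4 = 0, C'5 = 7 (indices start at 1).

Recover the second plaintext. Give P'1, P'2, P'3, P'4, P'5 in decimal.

In CTR with a reused counter, both messages share the same keystream S_i, so C_i ⊕ C'_i = P_i ⊕ P'_i and thus P'_i = P_i ⊕ C_i ⊕ C'_i.
P'1: 11 ⊕ 10 ⊕ 7 = 6.
P'2: 11 ⊕ 1 ⊕ 10 = 0.
P'3: 3 ⊕ 1 ⊕ 3 = 1.
P'4: 14 ⊕ 5 ⊕ 0 = 11.
P'5: 8 ⊕ 11 ⊕ 7 = 4.

P'1 = 6, P'2 = 0, P'3 = 1, P'4 = 11, P'5 = 4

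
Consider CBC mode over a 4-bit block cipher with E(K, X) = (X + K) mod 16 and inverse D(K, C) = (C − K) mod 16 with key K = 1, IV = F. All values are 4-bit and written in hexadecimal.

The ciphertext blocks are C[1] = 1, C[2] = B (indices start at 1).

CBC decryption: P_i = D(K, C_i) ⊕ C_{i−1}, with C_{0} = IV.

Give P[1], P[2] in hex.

P[1] = F, P[2] = B

P[1]: D(K, 1) = 0; 0 ⊕ F = F.
P[2]: D(K, B) = A; A ⊕ 1 = B.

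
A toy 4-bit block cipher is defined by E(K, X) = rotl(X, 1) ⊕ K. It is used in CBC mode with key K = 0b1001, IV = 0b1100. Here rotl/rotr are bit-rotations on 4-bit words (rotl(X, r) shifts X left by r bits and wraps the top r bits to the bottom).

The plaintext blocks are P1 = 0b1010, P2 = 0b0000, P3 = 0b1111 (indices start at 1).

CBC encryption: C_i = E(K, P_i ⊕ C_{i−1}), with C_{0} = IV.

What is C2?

C2 = 0b0011

C1: P1 ⊕ 0b1100 = 0b0110; E(K, 0b0110) = 0b0101.
C2: P2 ⊕ 0b0101 = 0b0101; E(K, 0b0101) = 0b0011.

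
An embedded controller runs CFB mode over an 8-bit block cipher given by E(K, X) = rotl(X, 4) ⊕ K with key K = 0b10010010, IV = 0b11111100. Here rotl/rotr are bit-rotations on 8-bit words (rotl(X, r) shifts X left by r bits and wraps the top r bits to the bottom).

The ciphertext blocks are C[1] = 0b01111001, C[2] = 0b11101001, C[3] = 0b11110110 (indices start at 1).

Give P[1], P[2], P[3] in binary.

CFB decryption: P_i = C_i ⊕ E(K, C_{i−1}), with C_{0} = IV.
P[1]: E(K, 0b11111100) = 0b01011101; 0b01111001 ⊕ 0b01011101 = 0b00100100.
P[2]: E(K, 0b01111001) = 0b00000101; 0b11101001 ⊕ 0b00000101 = 0b11101100.
P[3]: E(K, 0b11101001) = 0b00001100; 0b11110110 ⊕ 0b00001100 = 0b11111010.

P[1] = 0b00100100, P[2] = 0b11101100, P[3] = 0b11111010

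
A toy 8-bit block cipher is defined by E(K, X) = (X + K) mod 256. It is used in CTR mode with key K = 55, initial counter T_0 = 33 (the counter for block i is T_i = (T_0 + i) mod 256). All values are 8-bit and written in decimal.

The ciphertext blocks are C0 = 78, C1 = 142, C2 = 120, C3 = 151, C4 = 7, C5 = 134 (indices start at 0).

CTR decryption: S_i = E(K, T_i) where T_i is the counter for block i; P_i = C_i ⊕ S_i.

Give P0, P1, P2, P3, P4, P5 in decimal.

P0: T = 33, S = E(K, T) = 88; 78 ⊕ 88 = 22.
P1: T = 34, S = E(K, T) = 89; 142 ⊕ 89 = 215.
P2: T = 35, S = E(K, T) = 90; 120 ⊕ 90 = 34.
P3: T = 36, S = E(K, T) = 91; 151 ⊕ 91 = 204.
P4: T = 37, S = E(K, T) = 92; 7 ⊕ 92 = 91.
P5: T = 38, S = E(K, T) = 93; 134 ⊕ 93 = 219.

P0 = 22, P1 = 215, P2 = 34, P3 = 204, P4 = 91, P5 = 219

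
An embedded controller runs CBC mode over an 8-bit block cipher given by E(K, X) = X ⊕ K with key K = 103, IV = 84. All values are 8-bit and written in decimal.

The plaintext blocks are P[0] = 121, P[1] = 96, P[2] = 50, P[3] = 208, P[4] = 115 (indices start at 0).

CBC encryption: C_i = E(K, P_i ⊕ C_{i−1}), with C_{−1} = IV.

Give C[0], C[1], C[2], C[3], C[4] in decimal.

C[0]: P[0] ⊕ 84 = 45; E(K, 45) = 74.
C[1]: P[1] ⊕ 74 = 42; E(K, 42) = 77.
C[2]: P[2] ⊕ 77 = 127; E(K, 127) = 24.
C[3]: P[3] ⊕ 24 = 200; E(K, 200) = 175.
C[4]: P[4] ⊕ 175 = 220; E(K, 220) = 187.

C[0] = 74, C[1] = 77, C[2] = 24, C[3] = 175, C[4] = 187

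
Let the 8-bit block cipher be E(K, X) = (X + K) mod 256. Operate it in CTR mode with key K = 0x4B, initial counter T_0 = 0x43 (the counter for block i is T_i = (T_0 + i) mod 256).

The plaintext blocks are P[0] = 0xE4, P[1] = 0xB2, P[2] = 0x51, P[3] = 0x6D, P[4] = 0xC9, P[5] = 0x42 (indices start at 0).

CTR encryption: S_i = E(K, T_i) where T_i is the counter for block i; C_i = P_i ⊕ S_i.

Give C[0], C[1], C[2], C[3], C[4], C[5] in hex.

C[0]: T = 0x43, S = E(K, T) = 0x8E; 0xE4 ⊕ 0x8E = 0x6A.
C[1]: T = 0x44, S = E(K, T) = 0x8F; 0xB2 ⊕ 0x8F = 0x3D.
C[2]: T = 0x45, S = E(K, T) = 0x90; 0x51 ⊕ 0x90 = 0xC1.
C[3]: T = 0x46, S = E(K, T) = 0x91; 0x6D ⊕ 0x91 = 0xFC.
C[4]: T = 0x47, S = E(K, T) = 0x92; 0xC9 ⊕ 0x92 = 0x5B.
C[5]: T = 0x48, S = E(K, T) = 0x93; 0x42 ⊕ 0x93 = 0xD1.

C[0] = 0x6A, C[1] = 0x3D, C[2] = 0xC1, C[3] = 0xFC, C[4] = 0x5B, C[5] = 0xD1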